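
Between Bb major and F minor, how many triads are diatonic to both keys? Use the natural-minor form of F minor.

2

Diatonic triads of Bb major: Bb (I), Cm (ii), Dm (iii), Eb (IV), F (V), Gm (vi), Adim (vii°).
Diatonic triads of F minor (natural minor): Fm (i), Gdim (ii°), Ab (III), Bbm (iv), Cm (v), Db (VI), Eb (VII).
Matching root and quality in both lists: Cm, Eb.
That gives 2 common triads.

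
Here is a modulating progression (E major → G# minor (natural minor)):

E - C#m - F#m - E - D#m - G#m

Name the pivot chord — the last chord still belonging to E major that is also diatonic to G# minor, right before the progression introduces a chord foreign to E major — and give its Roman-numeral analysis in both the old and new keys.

Chords diatonic to E major: E, F#m, G#m, A, B, C#m, D#dim.
Reading the progression, the first chord not in that set is D#m, so the modulation leaves E major there.
The chord immediately before D#m is E, which is diatonic to both keys: I in E major and VI in G# minor.

E — I in E major, VI in G# minor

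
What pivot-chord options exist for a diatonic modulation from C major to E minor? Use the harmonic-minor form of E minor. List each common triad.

C, Em, Am

Triads in C major: C (I), Dm (ii), Em (iii), F (IV), G (V), Am (vi), Bdim (vii°).
Triads in E minor (harmonic minor): Em (i), F♯dim (ii°), Gaug (III+), Am (iv), B (V), C (VI), D♯dim (vii°).
Shared triads with their functions: C (I in C major, VI in E minor); Em (iii in C major, i in E minor); Am (vi in C major, iv in E minor).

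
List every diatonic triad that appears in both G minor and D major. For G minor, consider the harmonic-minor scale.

Triads in G minor (harmonic minor): G minor (i), A diminished (ii°), Bb augmented (III+), C minor (iv), D major (V), Eb major (VI), F# diminished (vii°).
Triads in D major: D major (I), E minor (ii), F# minor (iii), G major (IV), A major (V), B minor (vi), C# diminished (vii°).
Shared triads with their functions: D major (V in G minor, I in D major).

D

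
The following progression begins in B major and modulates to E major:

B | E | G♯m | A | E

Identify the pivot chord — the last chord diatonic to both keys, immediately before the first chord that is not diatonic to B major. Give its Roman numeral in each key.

G♯m — vi in B major, iii in E major

Chords diatonic to B major: B, C♯m, D♯m, E, F♯, G♯m, A♯dim.
Reading the progression, the first chord not in that set is A, so the modulation leaves B major there.
The chord immediately before A is G♯m, which is diatonic to both keys: vi in B major and iii in E major.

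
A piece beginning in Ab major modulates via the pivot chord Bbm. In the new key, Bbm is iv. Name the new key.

The numeral iv denotes a minor triad on scale degree 4. With Bb on degree 4, the tonic of the new key is F.
Degree 4 carries a minor triad in minor keys, so the destination is F minor.
Check: the diatonic triads of F minor (natural minor) are Fm (i), Gdim (ii°), Ab (III), Bbm (iv), Cm (v), Db (VI), Eb (VII) — Bbm is indeed iv.

F minor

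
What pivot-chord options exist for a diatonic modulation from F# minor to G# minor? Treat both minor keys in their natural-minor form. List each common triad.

Triads in F# minor (natural minor): F# minor (i), G# diminished (ii°), A major (III), B minor (iv), C# minor (v), D major (VI), E major (VII).
Triads in G# minor (natural minor): G# minor (i), A# diminished (ii°), B major (III), C# minor (iv), D# minor (v), E major (VI), F# major (VII).
Shared triads with their functions: C# minor (v in F# minor, iv in G# minor); E major (VII in F# minor, VI in G# minor).

C#m, E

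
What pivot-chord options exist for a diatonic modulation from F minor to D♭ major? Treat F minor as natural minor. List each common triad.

Fm, A♭, B♭m, D♭

Triads in F minor (natural minor): F minor (i), G diminished (ii°), A♭ major (III), B♭ minor (iv), C minor (v), D♭ major (VI), E♭ major (VII).
Triads in D♭ major: D♭ major (I), E♭ minor (ii), F minor (iii), G♭ major (IV), A♭ major (V), B♭ minor (vi), C diminished (vii°).
Shared triads with their functions: F minor (i in F minor, iii in D♭ major); A♭ major (III in F minor, V in D♭ major); B♭ minor (iv in F minor, vi in D♭ major); D♭ major (VI in F minor, I in D♭ major).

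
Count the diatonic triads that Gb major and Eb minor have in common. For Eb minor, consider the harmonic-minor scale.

Diatonic triads of Gb major: Gb (I), Abm (ii), Bbm (iii), Cb (IV), Db (V), Ebm (vi), Fdim (vii°).
Diatonic triads of Eb minor (harmonic minor): Ebm (i), Fdim (ii°), Gbaug (III+), Abm (iv), Bb (V), Cb (VI), Ddim (vii°).
Matching root and quality in both lists: Abm, Cb, Ebm, Fdim.
That gives 4 common triads.

4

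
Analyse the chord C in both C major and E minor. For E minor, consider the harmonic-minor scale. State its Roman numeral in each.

The scale of C major is C D E F G A B; C is degree 1, and the triad built there (C-E-G) is major, so it is I.
The scale of E minor (harmonic minor) is E F♯ G A B C D♯; C is degree 6, and the triad built there (C-E-G) is major, so it is VI.

I in C major; VI in E minor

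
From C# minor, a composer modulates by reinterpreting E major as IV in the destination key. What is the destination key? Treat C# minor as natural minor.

B major

The numeral IV denotes a major triad on scale degree 4. With E on degree 4, the tonic of the new key is B.
Degree 4 carries a major triad in major keys, so the destination is B major.
Check: the diatonic triads of B major are B (I), C#m (ii), D#m (iii), E (IV), F# (V), G#m (vi), A#dim (vii°) — E major is indeed IV.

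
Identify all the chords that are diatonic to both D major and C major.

Triads in D major: D (I), Em (ii), F♯m (iii), G (IV), A (V), Bm (vi), C♯dim (vii°).
Triads in C major: C (I), Dm (ii), Em (iii), F (IV), G (V), Am (vi), Bdim (vii°).
Shared triads with their functions: Em (ii in D major, iii in C major); G (IV in D major, V in C major).

Em, G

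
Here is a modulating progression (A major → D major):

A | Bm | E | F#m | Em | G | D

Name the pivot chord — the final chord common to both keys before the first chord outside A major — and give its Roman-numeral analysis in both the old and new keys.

F#m — vi in A major, iii in D major

Chords diatonic to A major: A, Bm, C#m, D, E, F#m, G#dim.
Reading the progression, the first chord not in that set is Em, so the modulation leaves A major there.
The chord immediately before Em is F#m, which is diatonic to both keys: vi in A major and iii in D major.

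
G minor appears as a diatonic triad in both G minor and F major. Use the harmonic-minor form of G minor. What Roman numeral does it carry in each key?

The scale of G minor (harmonic minor) is G A Bb C D Eb F#; G is degree 1, and the triad built there (G-Bb-D) is minor, so it is i.
The scale of F major is F G A Bb C D E; G is degree 2, and the triad built there (G-Bb-D) is minor, so it is ii.

i in G minor; ii in F major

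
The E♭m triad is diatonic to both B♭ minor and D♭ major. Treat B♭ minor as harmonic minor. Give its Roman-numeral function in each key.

iv in B♭ minor; ii in D♭ major

The scale of B♭ minor (harmonic minor) is B♭ C D♭ E♭ F G♭ A; E♭ is degree 4, and the triad built there (E♭-G♭-B♭) is minor, so it is iv.
The scale of D♭ major is D♭ E♭ F G♭ A♭ B♭ C; E♭ is degree 2, and the triad built there (E♭-G♭-B♭) is minor, so it is ii.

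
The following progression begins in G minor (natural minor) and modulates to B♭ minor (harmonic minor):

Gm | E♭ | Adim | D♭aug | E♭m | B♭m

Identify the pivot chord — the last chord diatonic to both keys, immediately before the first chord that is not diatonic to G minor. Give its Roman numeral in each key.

Adim — ii° in G minor, vii° in B♭ minor

Chords diatonic to G minor: Gm, Adim, B♭, Cm, Dm, E♭, F.
Reading the progression, the first chord not in that set is D♭aug, so the modulation leaves G minor there.
The chord immediately before D♭aug is Adim, which is diatonic to both keys: ii° in G minor and vii° in B♭ minor.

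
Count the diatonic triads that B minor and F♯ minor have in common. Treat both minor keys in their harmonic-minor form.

1

Diatonic triads of B minor (harmonic minor): Bm (i), C♯dim (ii°), Daug (III+), Em (iv), F♯ (V), G (VI), A♯dim (vii°).
Diatonic triads of F♯ minor (harmonic minor): F♯m (i), G♯dim (ii°), Aaug (III+), Bm (iv), C♯ (V), D (VI), E♯dim (vii°).
Matching root and quality in both lists: Bm.
That gives 1 common triad.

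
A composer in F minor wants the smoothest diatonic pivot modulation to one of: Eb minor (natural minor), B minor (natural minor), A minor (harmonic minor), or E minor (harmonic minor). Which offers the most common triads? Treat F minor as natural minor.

Eb minor

Triads of F minor (natural minor): F minor (i), G diminished (ii°), Ab major (III), Bb minor (iv), C minor (v), Db major (VI), Eb major (VII).
Eb minor (natural minor) shares 2: Bbm, Db.
B minor (natural minor) shares 0: none.
A minor (harmonic minor) shares 0: none.
E minor (harmonic minor) shares 0: none.
The most common triads (2) are shared with Eb minor.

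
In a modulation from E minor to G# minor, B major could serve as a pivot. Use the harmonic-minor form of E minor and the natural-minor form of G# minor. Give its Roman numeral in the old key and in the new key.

The scale of E minor (harmonic minor) is E F# G A B C D#; B is degree 5, and the triad built there (B-D#-F#) is major, so it is V.
The scale of G# minor (natural minor) is G# A# B C# D# E F#; B is degree 3, and the triad built there (B-D#-F#) is major, so it is III.

V in E minor; III in G# minor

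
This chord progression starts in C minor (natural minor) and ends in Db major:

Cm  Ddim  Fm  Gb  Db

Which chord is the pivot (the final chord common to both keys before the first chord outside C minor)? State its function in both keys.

Chords diatonic to C minor: Cm, Ddim, Eb, Fm, Gm, Ab, Bb.
Reading the progression, the first chord not in that set is Gb, so the modulation leaves C minor there.
The chord immediately before Gb is Fm, which is diatonic to both keys: iv in C minor and iii in Db major.

Fm — iv in C minor, iii in Db major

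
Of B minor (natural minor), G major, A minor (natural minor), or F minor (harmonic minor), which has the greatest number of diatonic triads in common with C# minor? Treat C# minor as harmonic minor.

Triads of C# minor (harmonic minor): C#m (i), D#dim (ii°), Eaug (III+), F#m (iv), G# (V), A (VI), B#dim (vii°).
B minor (natural minor) shares 2: F#m, A.
G major shares 0: none.
A minor (natural minor) shares 0: none.
F minor (harmonic minor) shares 0: none.
The most common triads (2) are shared with B minor.

B minor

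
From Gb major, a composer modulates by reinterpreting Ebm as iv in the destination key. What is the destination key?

The numeral iv denotes a minor triad on scale degree 4. With Eb on degree 4, the tonic of the new key is Bb.
Degree 4 carries a minor triad in minor keys, so the destination is Bb minor.
Check: the diatonic triads of Bb minor (natural minor) are Bbm (i), Cdim (ii°), Db (III), Ebm (iv), Fm (v), Gb (VI), Ab (VII) — Ebm is indeed iv.

Bb minor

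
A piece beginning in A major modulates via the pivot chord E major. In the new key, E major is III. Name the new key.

The numeral III denotes a major triad on scale degree 3. With E on degree 3, the tonic of the new key is C#.
Degree 3 carries a major triad in natural-minor keys, so the destination is C# minor.
Check: the diatonic triads of C# minor (natural minor) are C#m (i), D#dim (ii°), E (III), F#m (iv), G#m (v), A (VI), B (VII) — E major is indeed III.

C# minor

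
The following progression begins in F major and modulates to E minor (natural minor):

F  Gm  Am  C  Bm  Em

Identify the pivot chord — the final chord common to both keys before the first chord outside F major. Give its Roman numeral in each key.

C — V in F major, VI in E minor

Chords diatonic to F major: F, Gm, Am, Bb, C, Dm, Edim.
Reading the progression, the first chord not in that set is Bm, so the modulation leaves F major there.
The chord immediately before Bm is C, which is diatonic to both keys: V in F major and VI in E minor.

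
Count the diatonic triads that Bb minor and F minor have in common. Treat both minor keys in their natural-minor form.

4

Diatonic triads of Bb minor (natural minor): Bbm (i), Cdim (ii°), Db (III), Ebm (iv), Fm (v), Gb (VI), Ab (VII).
Diatonic triads of F minor (natural minor): Fm (i), Gdim (ii°), Ab (III), Bbm (iv), Cm (v), Db (VI), Eb (VII).
Matching root and quality in both lists: Bbm, Db, Fm, Ab.
That gives 4 common triads.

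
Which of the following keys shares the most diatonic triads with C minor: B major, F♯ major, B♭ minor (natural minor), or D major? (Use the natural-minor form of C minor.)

Triads of C minor (natural minor): Cm (i), Ddim (ii°), E♭ (III), Fm (iv), Gm (v), A♭ (VI), B♭ (VII).
B major shares 0: none.
F♯ major shares 0: none.
B♭ minor (natural minor) shares 2: Fm, A♭.
D major shares 0: none.
The most common triads (2) are shared with B♭ minor.

B♭ minor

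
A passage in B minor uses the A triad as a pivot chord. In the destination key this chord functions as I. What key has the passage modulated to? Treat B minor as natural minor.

The numeral I denotes a major triad on scale degree 1. With A on degree 1, the tonic of the new key is A.
Degree 1 carries a major triad in major keys, so the destination is A major.
Check: the diatonic triads of A major are A (I), Bm (ii), C#m (iii), D (IV), E (V), F#m (vi), G#dim (vii°) — A is indeed I.

A major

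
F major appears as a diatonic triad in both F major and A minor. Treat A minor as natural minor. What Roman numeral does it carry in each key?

The scale of F major is F G A B♭ C D E; F is degree 1, and the triad built there (F-A-C) is major, so it is I.
The scale of A minor (natural minor) is A B C D E F G; F is degree 6, and the triad built there (F-A-C) is major, so it is VI.

I in F major; VI in A minor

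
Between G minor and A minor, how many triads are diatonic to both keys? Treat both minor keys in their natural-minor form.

Diatonic triads of G minor (natural minor): Gm (i), Adim (ii°), B♭ (III), Cm (iv), Dm (v), E♭ (VI), F (VII).
Diatonic triads of A minor (natural minor): Am (i), Bdim (ii°), C (III), Dm (iv), Em (v), F (VI), G (VII).
Matching root and quality in both lists: Dm, F.
That gives 2 common triads.

2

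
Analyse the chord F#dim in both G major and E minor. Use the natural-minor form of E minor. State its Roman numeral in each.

The scale of G major is G A B C D E F#; F# is degree 7, and the triad built there (F#-A-C) is diminished, so it is vii°.
The scale of E minor (natural minor) is E F# G A B C D; F# is degree 2, and the triad built there (F#-A-C) is diminished, so it is ii°.

vii° in G major; ii° in E minor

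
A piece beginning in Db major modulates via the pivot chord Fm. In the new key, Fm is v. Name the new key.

Bb minor

The numeral v denotes a minor triad on scale degree 5. With F on degree 5, the tonic of the new key is Bb.
Degree 5 carries a minor triad in natural-minor keys, so the destination is Bb minor.
Check: the diatonic triads of Bb minor (natural minor) are Bbm (i), Cdim (ii°), Db (III), Ebm (iv), Fm (v), Gb (VI), Ab (VII) — Fm is indeed v.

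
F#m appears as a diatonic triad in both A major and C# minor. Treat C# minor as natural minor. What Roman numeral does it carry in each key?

The scale of A major is A B C# D E F# G#; F# is degree 6, and the triad built there (F#-A-C#) is minor, so it is vi.
The scale of C# minor (natural minor) is C# D# E F# G# A B; F# is degree 4, and the triad built there (F#-A-C#) is minor, so it is iv.

vi in A major; iv in C# minor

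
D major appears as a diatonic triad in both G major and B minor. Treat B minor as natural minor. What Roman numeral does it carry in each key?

V in G major; III in B minor

The scale of G major is G A B C D E F#; D is degree 5, and the triad built there (D-F#-A) is major, so it is V.
The scale of B minor (natural minor) is B C# D E F# G A; D is degree 3, and the triad built there (D-F#-A) is major, so it is III.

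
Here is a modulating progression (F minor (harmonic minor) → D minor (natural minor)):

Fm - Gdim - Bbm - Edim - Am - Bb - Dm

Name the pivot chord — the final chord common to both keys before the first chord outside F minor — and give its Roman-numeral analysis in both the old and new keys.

Chords diatonic to F minor: Fm, Gdim, Abaug, Bbm, C, Db, Edim.
Reading the progression, the first chord not in that set is Am, so the modulation leaves F minor there.
The chord immediately before Am is Edim, which is diatonic to both keys: vii° in F minor and ii° in D minor.

Edim — vii° in F minor, ii° in D minor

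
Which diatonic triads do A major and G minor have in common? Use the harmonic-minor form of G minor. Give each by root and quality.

D

Triads in A major: A major (I), B minor (ii), C# minor (iii), D major (IV), E major (V), F# minor (vi), G# diminished (vii°).
Triads in G minor (harmonic minor): G minor (i), A diminished (ii°), Bb augmented (III+), C minor (iv), D major (V), Eb major (VI), F# diminished (vii°).
Shared triads with their functions: D major (IV in A major, V in G minor).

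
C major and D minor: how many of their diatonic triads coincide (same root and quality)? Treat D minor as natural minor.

4

Diatonic triads of C major: C major (I), D minor (ii), E minor (iii), F major (IV), G major (V), A minor (vi), B diminished (vii°).
Diatonic triads of D minor (natural minor): D minor (i), E diminished (ii°), F major (III), G minor (iv), A minor (v), Bb major (VI), C major (VII).
Matching root and quality in both lists: C major, D minor, F major, A minor.
That gives 4 common triads.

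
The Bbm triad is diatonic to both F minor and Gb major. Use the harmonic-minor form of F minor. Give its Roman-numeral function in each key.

The scale of F minor (harmonic minor) is F G Ab Bb C Db E; Bb is degree 4, and the triad built there (Bb-Db-F) is minor, so it is iv.
The scale of Gb major is Gb Ab Bb Cb Db Eb F; Bb is degree 3, and the triad built there (Bb-Db-F) is minor, so it is iii.

iv in F minor; iii in Gb major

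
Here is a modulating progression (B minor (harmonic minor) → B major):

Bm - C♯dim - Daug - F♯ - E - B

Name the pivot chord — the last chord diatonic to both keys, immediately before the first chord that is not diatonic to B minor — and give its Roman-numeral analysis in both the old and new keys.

Chords diatonic to B minor: Bm, C♯dim, Daug, Em, F♯, G, A♯dim.
Reading the progression, the first chord not in that set is E, so the modulation leaves B minor there.
The chord immediately before E is F♯, which is diatonic to both keys: V in B minor and V in B major.

F♯ — V in B minor, V in B major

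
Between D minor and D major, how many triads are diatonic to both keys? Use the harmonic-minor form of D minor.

2

Diatonic triads of D minor (harmonic minor): D minor (i), E diminished (ii°), F augmented (III+), G minor (iv), A major (V), Bb major (VI), C# diminished (vii°).
Diatonic triads of D major: D major (I), E minor (ii), F# minor (iii), G major (IV), A major (V), B minor (vi), C# diminished (vii°).
Matching root and quality in both lists: A major, C# diminished.
That gives 2 common triads.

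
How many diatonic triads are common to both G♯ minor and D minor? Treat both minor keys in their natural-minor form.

Diatonic triads of G♯ minor (natural minor): G♯m (i), A♯dim (ii°), B (III), C♯m (iv), D♯m (v), E (VI), F♯ (VII).
Diatonic triads of D minor (natural minor): Dm (i), Edim (ii°), F (III), Gm (iv), Am (v), B♭ (VI), C (VII).
No triad has the same root and quality in both keys.

0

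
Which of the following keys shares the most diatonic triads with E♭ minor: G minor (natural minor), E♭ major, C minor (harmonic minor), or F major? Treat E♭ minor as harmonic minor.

E♭ major

Triads of E♭ minor (harmonic minor): E♭ minor (i), F diminished (ii°), G♭ augmented (III+), A♭ minor (iv), B♭ major (V), C♭ major (VI), D diminished (vii°).
G minor (natural minor) shares 1: B♭.
E♭ major shares 2: B♭, Ddim.
C minor (harmonic minor) shares 1: Ddim.
F major shares 1: B♭.
The most common triads (2) are shared with E♭ major.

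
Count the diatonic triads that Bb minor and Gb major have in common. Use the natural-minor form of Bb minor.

Diatonic triads of Bb minor (natural minor): Bbm (i), Cdim (ii°), Db (III), Ebm (iv), Fm (v), Gb (VI), Ab (VII).
Diatonic triads of Gb major: Gb (I), Abm (ii), Bbm (iii), Cb (IV), Db (V), Ebm (vi), Fdim (vii°).
Matching root and quality in both lists: Bbm, Db, Ebm, Gb.
That gives 4 common triads.

4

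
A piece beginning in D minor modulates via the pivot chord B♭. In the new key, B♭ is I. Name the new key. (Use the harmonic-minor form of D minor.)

The numeral I denotes a major triad on scale degree 1. With B♭ on degree 1, the tonic of the new key is B♭.
Degree 1 carries a major triad in major keys, so the destination is B♭ major.
Check: the diatonic triads of B♭ major are B♭ (I), Cm (ii), Dm (iii), E♭ (IV), F (V), Gm (vi), Adim (vii°) — B♭ is indeed I.

B♭ major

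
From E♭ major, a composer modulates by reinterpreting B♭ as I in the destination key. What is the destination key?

B♭ major

The numeral I denotes a major triad on scale degree 1. With B♭ on degree 1, the tonic of the new key is B♭.
Degree 1 carries a major triad in major keys, so the destination is B♭ major.
Check: the diatonic triads of B♭ major are B♭ (I), Cm (ii), Dm (iii), E♭ (IV), F (V), Gm (vi), Adim (vii°) — B♭ is indeed I.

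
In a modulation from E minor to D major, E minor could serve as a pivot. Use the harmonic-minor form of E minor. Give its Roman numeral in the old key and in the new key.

i in E minor; ii in D major

The scale of E minor (harmonic minor) is E F# G A B C D#; E is degree 1, and the triad built there (E-G-B) is minor, so it is i.
The scale of D major is D E F# G A B C#; E is degree 2, and the triad built there (E-G-B) is minor, so it is ii.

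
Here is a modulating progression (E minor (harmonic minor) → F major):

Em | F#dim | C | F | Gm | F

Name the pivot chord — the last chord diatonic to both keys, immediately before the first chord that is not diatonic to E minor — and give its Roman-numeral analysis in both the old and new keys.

C — VI in E minor, V in F major

Chords diatonic to E minor: Em, F#dim, Gaug, Am, B, C, D#dim.
Reading the progression, the first chord not in that set is F, so the modulation leaves E minor there.
The chord immediately before F is C, which is diatonic to both keys: VI in E minor and V in F major.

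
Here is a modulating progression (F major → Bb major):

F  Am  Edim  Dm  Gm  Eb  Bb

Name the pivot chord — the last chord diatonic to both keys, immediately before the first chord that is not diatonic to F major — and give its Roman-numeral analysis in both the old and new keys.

Gm — ii in F major, vi in Bb major

Chords diatonic to F major: F, Gm, Am, Bb, C, Dm, Edim.
Reading the progression, the first chord not in that set is Eb, so the modulation leaves F major there.
The chord immediately before Eb is Gm, which is diatonic to both keys: ii in F major and vi in Bb major.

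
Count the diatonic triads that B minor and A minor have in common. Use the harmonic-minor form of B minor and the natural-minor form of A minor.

2

Diatonic triads of B minor (harmonic minor): Bm (i), C#dim (ii°), Daug (III+), Em (iv), F# (V), G (VI), A#dim (vii°).
Diatonic triads of A minor (natural minor): Am (i), Bdim (ii°), C (III), Dm (iv), Em (v), F (VI), G (VII).
Matching root and quality in both lists: Em, G.
That gives 2 common triads.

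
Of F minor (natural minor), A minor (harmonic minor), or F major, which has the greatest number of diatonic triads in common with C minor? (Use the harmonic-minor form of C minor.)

Triads of C minor (harmonic minor): C minor (i), D diminished (ii°), Eb augmented (III+), F minor (iv), G major (V), Ab major (VI), B diminished (vii°).
F minor (natural minor) shares 3: Cm, Fm, Ab.
A minor (harmonic minor) shares 1: Bdim.
F major shares 0: none.
The most common triads (3) are shared with F minor.

F minor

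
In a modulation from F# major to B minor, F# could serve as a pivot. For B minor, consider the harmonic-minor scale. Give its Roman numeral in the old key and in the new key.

I in F# major; V in B minor

The scale of F# major is F# G# A# B C# D# E#; F# is degree 1, and the triad built there (F#-A#-C#) is major, so it is I.
The scale of B minor (harmonic minor) is B C# D E F# G A#; F# is degree 5, and the triad built there (F#-A#-C#) is major, so it is V.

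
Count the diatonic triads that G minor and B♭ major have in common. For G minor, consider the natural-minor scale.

7

Diatonic triads of G minor (natural minor): Gm (i), Adim (ii°), B♭ (III), Cm (iv), Dm (v), E♭ (VI), F (VII).
Diatonic triads of B♭ major: B♭ (I), Cm (ii), Dm (iii), E♭ (IV), F (V), Gm (vi), Adim (vii°).
Matching root and quality in both lists: Gm, Adim, B♭, Cm, Dm, E♭, F.
That gives 7 common triads.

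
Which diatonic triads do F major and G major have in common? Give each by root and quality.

Triads in F major: F (I), Gm (ii), Am (iii), B♭ (IV), C (V), Dm (vi), Edim (vii°).
Triads in G major: G (I), Am (ii), Bm (iii), C (IV), D (V), Em (vi), F♯dim (vii°).
Shared triads with their functions: Am (iii in F major, ii in G major); C (V in F major, IV in G major).

Am, C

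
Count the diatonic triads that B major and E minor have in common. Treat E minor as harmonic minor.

1

Diatonic triads of B major: B (I), C#m (ii), D#m (iii), E (IV), F# (V), G#m (vi), A#dim (vii°).
Diatonic triads of E minor (harmonic minor): Em (i), F#dim (ii°), Gaug (III+), Am (iv), B (V), C (VI), D#dim (vii°).
Matching root and quality in both lists: B.
That gives 1 common triad.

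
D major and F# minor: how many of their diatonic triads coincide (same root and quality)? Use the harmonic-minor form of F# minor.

Diatonic triads of D major: D (I), Em (ii), F#m (iii), G (IV), A (V), Bm (vi), C#dim (vii°).
Diatonic triads of F# minor (harmonic minor): F#m (i), G#dim (ii°), Aaug (III+), Bm (iv), C# (V), D (VI), E#dim (vii°).
Matching root and quality in both lists: D, F#m, Bm.
That gives 3 common triads.

3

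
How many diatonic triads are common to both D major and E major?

2

Diatonic triads of D major: D (I), Em (ii), F#m (iii), G (IV), A (V), Bm (vi), C#dim (vii°).
Diatonic triads of E major: E (I), F#m (ii), G#m (iii), A (IV), B (V), C#m (vi), D#dim (vii°).
Matching root and quality in both lists: F#m, A.
That gives 2 common triads.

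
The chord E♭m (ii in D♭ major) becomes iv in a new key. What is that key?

The numeral iv denotes a minor triad on scale degree 4. With E♭ on degree 4, the tonic of the new key is B♭.
Degree 4 carries a minor triad in minor keys, so the destination is B♭ minor.
Check: the diatonic triads of B♭ minor (natural minor) are B♭m (i), Cdim (ii°), D♭ (III), E♭m (iv), Fm (v), G♭ (VI), A♭ (VII) — E♭m is indeed iv.

B♭ minor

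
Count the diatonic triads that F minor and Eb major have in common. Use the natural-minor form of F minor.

4

Diatonic triads of F minor (natural minor): Fm (i), Gdim (ii°), Ab (III), Bbm (iv), Cm (v), Db (VI), Eb (VII).
Diatonic triads of Eb major: Eb (I), Fm (ii), Gm (iii), Ab (IV), Bb (V), Cm (vi), Ddim (vii°).
Matching root and quality in both lists: Fm, Ab, Cm, Eb.
That gives 4 common triads.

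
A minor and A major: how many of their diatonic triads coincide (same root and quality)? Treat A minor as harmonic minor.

Diatonic triads of A minor (harmonic minor): A minor (i), B diminished (ii°), C augmented (III+), D minor (iv), E major (V), F major (VI), G# diminished (vii°).
Diatonic triads of A major: A major (I), B minor (ii), C# minor (iii), D major (IV), E major (V), F# minor (vi), G# diminished (vii°).
Matching root and quality in both lists: E major, G# diminished.
That gives 2 common triads.

2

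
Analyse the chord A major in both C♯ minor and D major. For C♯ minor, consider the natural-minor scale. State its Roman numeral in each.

VI in C♯ minor; V in D major

The scale of C♯ minor (natural minor) is C♯ D♯ E F♯ G♯ A B; A is degree 6, and the triad built there (A-C♯-E) is major, so it is VI.
The scale of D major is D E F♯ G A B C♯; A is degree 5, and the triad built there (A-C♯-E) is major, so it is V.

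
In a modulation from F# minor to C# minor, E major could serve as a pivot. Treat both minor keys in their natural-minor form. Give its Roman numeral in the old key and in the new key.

VII in F# minor; III in C# minor

The scale of F# minor (natural minor) is F# G# A B C# D E; E is degree 7, and the triad built there (E-G#-B) is major, so it is VII.
The scale of C# minor (natural minor) is C# D# E F# G# A B; E is degree 3, and the triad built there (E-G#-B) is major, so it is III.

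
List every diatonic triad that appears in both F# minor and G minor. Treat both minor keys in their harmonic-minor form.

D

Triads in F# minor (harmonic minor): F#m (i), G#dim (ii°), Aaug (III+), Bm (iv), C# (V), D (VI), E#dim (vii°).
Triads in G minor (harmonic minor): Gm (i), Adim (ii°), Bbaug (III+), Cm (iv), D (V), Eb (VI), F#dim (vii°).
Shared triads with their functions: D (VI in F# minor, V in G minor).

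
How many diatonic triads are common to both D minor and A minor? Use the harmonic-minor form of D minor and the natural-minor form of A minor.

Diatonic triads of D minor (harmonic minor): Dm (i), Edim (ii°), Faug (III+), Gm (iv), A (V), B♭ (VI), C♯dim (vii°).
Diatonic triads of A minor (natural minor): Am (i), Bdim (ii°), C (III), Dm (iv), Em (v), F (VI), G (VII).
Matching root and quality in both lists: Dm.
That gives 1 common triad.

1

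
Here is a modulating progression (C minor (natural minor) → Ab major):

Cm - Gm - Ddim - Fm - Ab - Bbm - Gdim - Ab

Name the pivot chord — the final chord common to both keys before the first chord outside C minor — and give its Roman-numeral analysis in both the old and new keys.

Ab — VI in C minor, I in Ab major

Chords diatonic to C minor: Cm, Ddim, Eb, Fm, Gm, Ab, Bb.
Reading the progression, the first chord not in that set is Bbm, so the modulation leaves C minor there.
The chord immediately before Bbm is Ab, which is diatonic to both keys: VI in C minor and I in Ab major.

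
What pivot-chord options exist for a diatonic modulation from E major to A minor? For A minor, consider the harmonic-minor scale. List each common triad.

E

Triads in E major: E major (I), F♯ minor (ii), G♯ minor (iii), A major (IV), B major (V), C♯ minor (vi), D♯ diminished (vii°).
Triads in A minor (harmonic minor): A minor (i), B diminished (ii°), C augmented (III+), D minor (iv), E major (V), F major (VI), G♯ diminished (vii°).
Shared triads with their functions: E major (I in E major, V in A minor).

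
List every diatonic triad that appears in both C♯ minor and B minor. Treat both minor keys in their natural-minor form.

Triads in C♯ minor (natural minor): C♯m (i), D♯dim (ii°), E (III), F♯m (iv), G♯m (v), A (VI), B (VII).
Triads in B minor (natural minor): Bm (i), C♯dim (ii°), D (III), Em (iv), F♯m (v), G (VI), A (VII).
Shared triads with their functions: F♯m (iv in C♯ minor, v in B minor); A (VI in C♯ minor, VII in B minor).

F♯m, A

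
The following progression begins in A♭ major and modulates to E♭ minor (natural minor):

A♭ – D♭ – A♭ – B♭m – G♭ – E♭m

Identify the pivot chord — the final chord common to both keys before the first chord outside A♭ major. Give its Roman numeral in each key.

B♭m — ii in A♭ major, v in E♭ minor

Chords diatonic to A♭ major: A♭, B♭m, Cm, D♭, E♭, Fm, Gdim.
Reading the progression, the first chord not in that set is G♭, so the modulation leaves A♭ major there.
The chord immediately before G♭ is B♭m, which is diatonic to both keys: ii in A♭ major and v in E♭ minor.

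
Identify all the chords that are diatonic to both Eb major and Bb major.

Eb, Gm, Bb, Cm

Triads in Eb major: Eb major (I), F minor (ii), G minor (iii), Ab major (IV), Bb major (V), C minor (vi), D diminished (vii°).
Triads in Bb major: Bb major (I), C minor (ii), D minor (iii), Eb major (IV), F major (V), G minor (vi), A diminished (vii°).
Shared triads with their functions: Eb major (I in Eb major, IV in Bb major); G minor (iii in Eb major, vi in Bb major); Bb major (V in Eb major, I in Bb major); C minor (vi in Eb major, ii in Bb major).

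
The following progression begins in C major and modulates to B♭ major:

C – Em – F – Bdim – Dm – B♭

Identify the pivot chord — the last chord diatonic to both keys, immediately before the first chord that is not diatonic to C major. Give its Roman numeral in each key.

Chords diatonic to C major: C, Dm, Em, F, G, Am, Bdim.
Reading the progression, the first chord not in that set is B♭, so the modulation leaves C major there.
The chord immediately before B♭ is Dm, which is diatonic to both keys: ii in C major and iii in B♭ major.

Dm — ii in C major, iii in B♭ major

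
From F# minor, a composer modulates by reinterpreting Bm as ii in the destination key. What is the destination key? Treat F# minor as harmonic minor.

A major

The numeral ii denotes a minor triad on scale degree 2. With B on degree 2, the tonic of the new key is A.
Degree 2 carries a minor triad in major keys, so the destination is A major.
Check: the diatonic triads of A major are A (I), Bm (ii), C#m (iii), D (IV), E (V), F#m (vi), G#dim (vii°) — Bm is indeed ii.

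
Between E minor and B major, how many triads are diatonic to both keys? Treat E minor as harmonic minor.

Diatonic triads of E minor (harmonic minor): E minor (i), F# diminished (ii°), G augmented (III+), A minor (iv), B major (V), C major (VI), D# diminished (vii°).
Diatonic triads of B major: B major (I), C# minor (ii), D# minor (iii), E major (IV), F# major (V), G# minor (vi), A# diminished (vii°).
Matching root and quality in both lists: B major.
That gives 1 common triad.

1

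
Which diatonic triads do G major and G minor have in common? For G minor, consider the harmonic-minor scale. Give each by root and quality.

Triads in G major: G major (I), A minor (ii), B minor (iii), C major (IV), D major (V), E minor (vi), F# diminished (vii°).
Triads in G minor (harmonic minor): G minor (i), A diminished (ii°), Bb augmented (III+), C minor (iv), D major (V), Eb major (VI), F# diminished (vii°).
Shared triads with their functions: D major (V in G major, V in G minor); F# diminished (vii° in G major, vii° in G minor).

D, F#dim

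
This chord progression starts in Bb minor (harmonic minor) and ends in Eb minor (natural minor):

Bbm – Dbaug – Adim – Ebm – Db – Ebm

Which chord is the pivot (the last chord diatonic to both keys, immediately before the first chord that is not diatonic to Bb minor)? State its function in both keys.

Chords diatonic to Bb minor: Bbm, Cdim, Dbaug, Ebm, F, Gb, Adim.
Reading the progression, the first chord not in that set is Db, so the modulation leaves Bb minor there.
The chord immediately before Db is Ebm, which is diatonic to both keys: iv in Bb minor and i in Eb minor.

Ebm — iv in Bb minor, i in Eb minor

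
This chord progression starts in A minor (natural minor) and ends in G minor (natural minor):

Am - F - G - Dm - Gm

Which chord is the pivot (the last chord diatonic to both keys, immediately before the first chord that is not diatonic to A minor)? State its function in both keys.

Dm — iv in A minor, v in G minor

Chords diatonic to A minor: Am, Bdim, C, Dm, Em, F, G.
Reading the progression, the first chord not in that set is Gm, so the modulation leaves A minor there.
The chord immediately before Gm is Dm, which is diatonic to both keys: iv in A minor and v in G minor.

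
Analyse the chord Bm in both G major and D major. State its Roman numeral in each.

The scale of G major is G A B C D E F#; B is degree 3, and the triad built there (B-D-F#) is minor, so it is iii.
The scale of D major is D E F# G A B C#; B is degree 6, and the triad built there (B-D-F#) is minor, so it is vi.

iii in G major; vi in D major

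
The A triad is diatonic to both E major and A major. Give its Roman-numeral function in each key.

IV in E major; I in A major

The scale of E major is E F# G# A B C# D#; A is degree 4, and the triad built there (A-C#-E) is major, so it is IV.
The scale of A major is A B C# D E F# G#; A is degree 1, and the triad built there (A-C#-E) is major, so it is I.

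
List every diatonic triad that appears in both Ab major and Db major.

Triads in Ab major: Ab major (I), Bb minor (ii), C minor (iii), Db major (IV), Eb major (V), F minor (vi), G diminished (vii°).
Triads in Db major: Db major (I), Eb minor (ii), F minor (iii), Gb major (IV), Ab major (V), Bb minor (vi), C diminished (vii°).
Shared triads with their functions: Ab major (I in Ab major, V in Db major); Bb minor (ii in Ab major, vi in Db major); Db major (IV in Ab major, I in Db major); F minor (vi in Ab major, iii in Db major).

Ab, Bbm, Db, Fm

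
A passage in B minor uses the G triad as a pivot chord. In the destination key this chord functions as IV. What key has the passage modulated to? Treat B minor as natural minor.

D major

The numeral IV denotes a major triad on scale degree 4. With G on degree 4, the tonic of the new key is D.
Degree 4 carries a major triad in major keys, so the destination is D major.
Check: the diatonic triads of D major are D (I), Em (ii), F#m (iii), G (IV), A (V), Bm (vi), C#dim (vii°) — G is indeed IV.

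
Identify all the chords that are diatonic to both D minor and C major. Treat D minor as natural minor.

Triads in D minor (natural minor): Dm (i), Edim (ii°), F (III), Gm (iv), Am (v), Bb (VI), C (VII).
Triads in C major: C (I), Dm (ii), Em (iii), F (IV), G (V), Am (vi), Bdim (vii°).
Shared triads with their functions: Dm (i in D minor, ii in C major); F (III in D minor, IV in C major); Am (v in D minor, vi in C major); C (VII in D minor, I in C major).

Dm, F, Am, C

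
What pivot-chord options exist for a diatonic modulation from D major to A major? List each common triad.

Triads in D major: D (I), Em (ii), F#m (iii), G (IV), A (V), Bm (vi), C#dim (vii°).
Triads in A major: A (I), Bm (ii), C#m (iii), D (IV), E (V), F#m (vi), G#dim (vii°).
Shared triads with their functions: D (I in D major, IV in A major); F#m (iii in D major, vi in A major); A (V in D major, I in A major); Bm (vi in D major, ii in A major).

D, F#m, A, Bm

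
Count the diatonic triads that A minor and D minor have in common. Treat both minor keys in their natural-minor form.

Diatonic triads of A minor (natural minor): Am (i), Bdim (ii°), C (III), Dm (iv), Em (v), F (VI), G (VII).
Diatonic triads of D minor (natural minor): Dm (i), Edim (ii°), F (III), Gm (iv), Am (v), Bb (VI), C (VII).
Matching root and quality in both lists: Am, C, Dm, F.
That gives 4 common triads.

4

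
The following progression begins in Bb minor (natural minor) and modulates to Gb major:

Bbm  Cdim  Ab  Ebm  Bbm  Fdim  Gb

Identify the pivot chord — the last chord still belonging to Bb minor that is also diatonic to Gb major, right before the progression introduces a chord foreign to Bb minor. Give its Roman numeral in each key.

Chords diatonic to Bb minor: Bbm, Cdim, Db, Ebm, Fm, Gb, Ab.
Reading the progression, the first chord not in that set is Fdim, so the modulation leaves Bb minor there.
The chord immediately before Fdim is Bbm, which is diatonic to both keys: i in Bb minor and iii in Gb major.

Bbm — i in Bb minor, iii in Gb major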